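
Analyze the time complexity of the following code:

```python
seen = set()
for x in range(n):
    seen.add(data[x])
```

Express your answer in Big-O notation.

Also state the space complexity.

Time complexity: O(n).
Space complexity: O(n).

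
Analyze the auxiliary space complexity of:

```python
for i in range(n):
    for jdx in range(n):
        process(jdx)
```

Space complexity: O(1).
Only a constant amount of auxiliary storage is used; nothing grows with n.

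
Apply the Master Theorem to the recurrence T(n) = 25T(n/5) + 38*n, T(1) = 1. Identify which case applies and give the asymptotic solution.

a=25, b=5, f(n)=38*n.
log_5(25) = 2 > 1.
Since f(n) = O(n^1) is polynomially smaller than n^2, Case 1 applies.
T(n) = Theta(n^2).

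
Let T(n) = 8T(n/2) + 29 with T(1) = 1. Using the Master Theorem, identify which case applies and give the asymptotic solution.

a=8, b=2, f(n)=29.
log_2(8) = 3 > 0.
Since f(n) = O(n^0) is polynomially smaller than n^3, Case 1 applies.
T(n) = Theta(n^3).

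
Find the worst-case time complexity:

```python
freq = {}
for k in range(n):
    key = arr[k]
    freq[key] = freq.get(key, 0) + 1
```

Time complexity: O(n).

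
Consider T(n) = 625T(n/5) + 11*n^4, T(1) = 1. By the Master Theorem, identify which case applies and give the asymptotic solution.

a=625, b=5, f(n)=11*n^4.
log_5(625) = 4, so n^(log_b(a)) = n^4.
f(n) = Theta(n^4), so Case 2 applies.
T(n) = Theta(n^4 log n).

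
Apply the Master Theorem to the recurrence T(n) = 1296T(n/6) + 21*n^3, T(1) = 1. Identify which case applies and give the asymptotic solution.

a=1296, b=6, f(n)=21*n^3.
log_6(1296) = 4 > 3.
Since f(n) = O(n^3) is polynomially smaller than n^4, Case 1 applies.
T(n) = Theta(n^4).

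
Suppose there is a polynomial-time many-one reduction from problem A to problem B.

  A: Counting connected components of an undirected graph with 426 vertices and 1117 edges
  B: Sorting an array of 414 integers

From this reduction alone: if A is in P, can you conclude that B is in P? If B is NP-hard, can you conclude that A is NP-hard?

A poly-time reduction A <=_p B transfers tractability DOWN (B easy => A easy) and hardness UP (A hard => B hard), not the reverse.
From A in P, the reduction alone does NOT give B in P: any problem in P trivially reduces to SAT, yet SAT is not known to be in P.
From B NP-hard, the reduction alone does NOT give A NP-hard: again, easy problems reduce to hard ones.
(Here in fact A is P and B is P.)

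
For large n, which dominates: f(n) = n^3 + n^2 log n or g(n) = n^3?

f(n) = n^3 + n^2 log n and g(n) = n^3 are Theta of each other: the lower-order n^2 log n term is o(n^3); both are Theta(n^3).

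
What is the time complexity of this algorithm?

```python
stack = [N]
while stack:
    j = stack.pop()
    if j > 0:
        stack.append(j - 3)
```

Time complexity: O(n).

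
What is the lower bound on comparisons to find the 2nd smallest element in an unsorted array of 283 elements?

Finding the 2nd smallest of 283 elements requires Omega(n) comparisons. Every element must participate in at least one comparison; otherwise it could be the 2nd smallest.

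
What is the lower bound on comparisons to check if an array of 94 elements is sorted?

To verify 94 elements are sorted, we must compare each consecutive pair. Skipping any pair allows an adversary to swap them. Therefore 93 comparisons are necessary and sufficient.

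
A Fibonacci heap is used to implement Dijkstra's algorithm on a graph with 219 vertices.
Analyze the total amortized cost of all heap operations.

Dijkstra performs 219 insert, 219 extract-min, and at most E decrease-key operations. With Fibonacci heap: insert O(1) amortized, extract-min O(log n) amortized, decrease-key O(1) amortized. Total with n = 219: O(n * 1 + n * log n + E * 1) = O(n log n + E).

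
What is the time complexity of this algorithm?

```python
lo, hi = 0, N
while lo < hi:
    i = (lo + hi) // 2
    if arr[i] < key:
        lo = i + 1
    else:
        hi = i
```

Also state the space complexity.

Time complexity: O(log n).
Space complexity: O(1).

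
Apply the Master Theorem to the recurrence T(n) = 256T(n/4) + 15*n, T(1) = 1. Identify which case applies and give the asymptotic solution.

a=256, b=4, f(n)=15*n.
log_4(256) = 4 > 1.
Since f(n) = O(n^1) is polynomially smaller than n^4, Case 1 applies.
T(n) = Theta(n^4).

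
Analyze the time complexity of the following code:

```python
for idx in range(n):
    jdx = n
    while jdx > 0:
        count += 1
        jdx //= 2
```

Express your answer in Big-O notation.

Time complexity: O(n log n).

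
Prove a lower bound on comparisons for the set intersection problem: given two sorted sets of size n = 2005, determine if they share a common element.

For two sorted arrays of size n = 2005, any correct algorithm must examine Omega(n) elements. If fewer are examined, an adversary places a common element in an unexamined gap. A merge-based scan achieves O(n), so the bound is tight.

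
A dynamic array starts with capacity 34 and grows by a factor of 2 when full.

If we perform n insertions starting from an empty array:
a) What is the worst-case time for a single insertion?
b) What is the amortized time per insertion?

(a) Worst-case single insertion: O(n) -- when the array is full at capacity c, the resize copies all c elements, and c can be Theta(n).
(b) Resizes happen at sizes 34, 68, 136, ... Total copy cost for n insertions: 34 + 68 + ... = O(n) (geometric series with ratio 1/2). Amortized cost per insertion: O(n)/n = O(1).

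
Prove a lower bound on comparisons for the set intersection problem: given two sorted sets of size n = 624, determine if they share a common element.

For two sorted arrays of size n = 624, any correct algorithm must examine Omega(n) elements. If fewer are examined, an adversary places a common element in an unexamined gap. A merge-based scan achieves O(n), so the bound is tight.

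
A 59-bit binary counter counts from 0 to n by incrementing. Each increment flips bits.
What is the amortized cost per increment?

Bit i flips every 2^i increments. Total flips over n increments: sum_{i=0}^{59} n/2^i < 2n. Amortized cost: 2n/n = O(1).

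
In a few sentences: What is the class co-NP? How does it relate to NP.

co-NP is the class of problems whose complement is in NP. A problem is in co-NP if 'no' instances have short proofs. NP and co-NP may or may not be equal. If NP != co-NP, then P != NP. Tautology (is a formula always true?) is in co-NP.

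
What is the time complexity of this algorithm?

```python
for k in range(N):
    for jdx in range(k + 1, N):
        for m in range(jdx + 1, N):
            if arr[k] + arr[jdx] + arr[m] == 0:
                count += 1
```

Time complexity: O(n^3).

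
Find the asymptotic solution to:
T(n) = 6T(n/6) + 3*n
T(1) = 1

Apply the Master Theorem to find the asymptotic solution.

a=6, b=6, f(n)=3*n. log_6(6) = 1. Case 2: T(n) = O(n log n).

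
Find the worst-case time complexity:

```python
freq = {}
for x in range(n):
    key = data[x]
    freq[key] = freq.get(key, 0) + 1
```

Time complexity: O(n).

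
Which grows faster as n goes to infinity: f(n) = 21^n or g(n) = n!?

g(n) = n! grows faster: n!/21^n -> infinity by Stirling.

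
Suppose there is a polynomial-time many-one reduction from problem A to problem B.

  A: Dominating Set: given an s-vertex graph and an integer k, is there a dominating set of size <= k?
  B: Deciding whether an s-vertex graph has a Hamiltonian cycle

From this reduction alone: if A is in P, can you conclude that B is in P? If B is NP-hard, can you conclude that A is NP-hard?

A poly-time reduction A <=_p B transfers tractability DOWN (B easy => A easy) and hardness UP (A hard => B hard), not the reverse.
From A in P, the reduction alone does NOT give B in P: any problem in P trivially reduces to SAT, yet SAT is not known to be in P.
From B NP-hard, the reduction alone does NOT give A NP-hard: again, easy problems reduce to hard ones.
(Here in fact A is NP-complete and B is NP-complete.)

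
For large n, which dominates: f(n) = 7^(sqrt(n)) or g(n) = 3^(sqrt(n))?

f(n) = 7^(sqrt(n)) grows faster: ratio is (7/3)^(sqrt(n)) -> infinity since 7/3 > 1.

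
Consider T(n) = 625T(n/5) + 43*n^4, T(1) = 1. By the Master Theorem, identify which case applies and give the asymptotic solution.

a=625, b=5, f(n)=43*n^4.
log_5(625) = 4, so n^(log_b(a)) = n^4.
f(n) = Theta(n^4), so Case 2 applies.
T(n) = Theta(n^4 log n).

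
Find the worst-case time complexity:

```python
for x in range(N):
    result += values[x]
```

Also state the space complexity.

Time complexity: O(n).
Space complexity: O(1).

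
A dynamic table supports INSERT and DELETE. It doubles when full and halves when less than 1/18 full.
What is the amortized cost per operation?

Using potential function Phi = |2*num_items - table_size| when load > 1/2, and Phi = table_size/2 - num_items otherwise. The gap of 1/18 vs 1/2 for shrinking prevents thrashing. Both insert and delete have O(1) amortized cost.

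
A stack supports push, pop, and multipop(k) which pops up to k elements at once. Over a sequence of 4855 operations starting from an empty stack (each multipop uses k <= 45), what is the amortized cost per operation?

Each element is pushed exactly once and popped at most once (whether by pop or as part of a multipop). So the total number of individual pops over the whole sequence is at most the number of pushes, which is at most 4855. Total work <= 2 * 4855, hence O(1) amortized per operation.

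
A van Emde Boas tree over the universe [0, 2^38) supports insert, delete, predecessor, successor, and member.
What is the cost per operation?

vEB recursively partitions [0, 274877906944) into sqrt(u) clusters of size sqrt(u). Each operation recurses into either one cluster or the summary, never both: T(u) = T(sqrt(u)) + O(1) => T(u) = O(log log u) = O(log 38). This is worst-case, not just amortized.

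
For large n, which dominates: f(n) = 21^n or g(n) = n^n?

g(n) = n^n grows faster: n^n / 21^n = (n/21)^n -> infinity once n > 21.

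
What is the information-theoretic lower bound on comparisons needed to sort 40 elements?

There are 40! = 815915283247897734345611269596115894272000000000 possible orderings. Each comparison gives 1 bit. We need at least ceil(log_2(815915283247897734345611269596115894272000000000)) = 160 comparisons.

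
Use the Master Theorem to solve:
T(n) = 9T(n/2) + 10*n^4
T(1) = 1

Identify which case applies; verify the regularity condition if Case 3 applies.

a=9, b=2, f(n)=10*n^4.
log_2(9) = 3.17 < 4.
f(n) = Omega(n^(3.17+epsilon)) for some epsilon > 0, so Case 3 is the candidate.
Regularity: a*f(n/b) = 9*10*(n/2)^4 = (9/16)*10*n^4 <= c*f(n) with c = 9/16 < 1. Satisfied.
Case 3: T(n) = Theta(n^4).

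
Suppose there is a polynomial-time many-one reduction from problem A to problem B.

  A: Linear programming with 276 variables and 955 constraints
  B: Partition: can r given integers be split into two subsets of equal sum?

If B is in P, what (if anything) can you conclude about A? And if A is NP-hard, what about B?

A poly-time reduction A <=_p B means any A-instance can be transformed to a B-instance in poly time.
If B is in P: compose the reduction with B's poly-time algorithm to solve A in poly time, so A is in P.
If A is NP-hard: every NP problem reduces to A, which reduces to B; composing reductions, every NP problem reduces to B, so B is NP-hard.
(Here in fact A is P and B is NP-complete.)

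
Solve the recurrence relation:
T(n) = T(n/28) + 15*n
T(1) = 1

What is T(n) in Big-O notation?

Geometric series: 15*n*(1 + 1/28 + 1/28^2 + ...) = O(n). T(n) = O(n).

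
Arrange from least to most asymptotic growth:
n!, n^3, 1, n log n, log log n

Ordered by growth rate: 1 < log log n < n log n < n^3 < n!.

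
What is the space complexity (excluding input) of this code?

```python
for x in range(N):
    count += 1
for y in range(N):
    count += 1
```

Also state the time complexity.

Space complexity: O(1).
Only a constant amount of auxiliary storage is used; nothing grows with n.
Time complexity: O(n).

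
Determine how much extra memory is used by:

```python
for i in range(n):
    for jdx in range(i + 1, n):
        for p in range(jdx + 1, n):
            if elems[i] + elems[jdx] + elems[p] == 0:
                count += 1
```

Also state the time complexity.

Space complexity: O(1).
Only a constant amount of auxiliary storage is used; nothing grows with n.
Time complexity: O(n^3).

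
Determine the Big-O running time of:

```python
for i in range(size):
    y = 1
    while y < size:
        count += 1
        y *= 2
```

Time complexity: O(n log n).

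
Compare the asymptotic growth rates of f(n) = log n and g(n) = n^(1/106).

g(n) = n^(1/106) grows faster: any positive power of n dominates log n.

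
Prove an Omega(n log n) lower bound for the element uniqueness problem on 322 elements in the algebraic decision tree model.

In the algebraic decision tree model, element uniqueness on 322 elements is equivalent to determining which cell of an arrangement of C(322,2) = 51681 hyperplanes x_i = x_j contains the input point. Ben-Or's theorem shows this requires Omega(n log n).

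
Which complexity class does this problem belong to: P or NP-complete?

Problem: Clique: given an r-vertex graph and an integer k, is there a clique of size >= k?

This problem is NP-complete: complement of Independent Set / Vertex Cover (with k part of the input).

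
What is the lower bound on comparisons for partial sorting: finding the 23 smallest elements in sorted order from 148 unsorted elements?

Finding 23 smallest of 148 in sorted order: Omega(148) to identify the 23 smallest, plus Omega(23 log 23) to sort them. Total: Omega(n + k log k).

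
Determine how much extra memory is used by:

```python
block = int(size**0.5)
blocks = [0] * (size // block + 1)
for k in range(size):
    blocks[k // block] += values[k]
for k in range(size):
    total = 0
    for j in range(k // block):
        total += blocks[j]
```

Space complexity: O(sqrt(n)).
Storage scales with sqrt(n).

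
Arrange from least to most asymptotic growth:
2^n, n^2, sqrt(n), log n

Ordered by growth rate: log n < sqrt(n) < n^2 < 2^n.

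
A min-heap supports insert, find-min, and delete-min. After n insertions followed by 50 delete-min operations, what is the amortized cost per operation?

Insert takes O(log n) worst case. Delete-min takes O(log n). Over a sequence of n inserts and 50 delete-mins, total cost is O((n + 50) log n). Amortized per operation: O(log n).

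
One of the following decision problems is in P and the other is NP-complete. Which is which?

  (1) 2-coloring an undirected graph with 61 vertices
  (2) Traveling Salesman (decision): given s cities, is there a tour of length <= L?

(1) is P: 2-coloring is bipartiteness testing via BFS, O(V+E).
(2) is NP-complete: reduces from Hamiltonian Cycle.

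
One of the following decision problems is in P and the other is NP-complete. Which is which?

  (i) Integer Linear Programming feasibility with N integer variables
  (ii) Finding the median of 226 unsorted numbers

(i) is NP-complete: ILP feasibility is NP-complete (LP relaxation is in P).
(ii) is P: linear-time selection (median-of-medians) runs in O(n).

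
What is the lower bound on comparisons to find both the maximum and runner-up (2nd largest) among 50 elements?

Lower bound: finding the max needs 50-1 comparisons. By an adversary weight-doubling argument, the maximum element must personally win at least ceil(log_2(50)) = 6 comparisons in any correct algorithm. The 2nd largest is among those 6 direct losers, and distinguishing it requires 6-1 more comparisons. Total >= 50-1 + 6-1 = 54. A balanced tournament achieves this bound exactly.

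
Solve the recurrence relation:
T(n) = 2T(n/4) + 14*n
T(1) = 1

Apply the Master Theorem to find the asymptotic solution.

a=2, b=4, f(n)=14*n. log_4(2) = 0.5 < 1. Case 3: T(n) = O(n).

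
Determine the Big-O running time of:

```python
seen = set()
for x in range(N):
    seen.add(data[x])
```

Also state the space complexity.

Time complexity: O(n).
Space complexity: O(n).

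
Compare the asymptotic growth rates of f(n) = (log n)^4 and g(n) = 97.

f(n) = (log n)^4 grows faster: any unbounded function dominates a constant.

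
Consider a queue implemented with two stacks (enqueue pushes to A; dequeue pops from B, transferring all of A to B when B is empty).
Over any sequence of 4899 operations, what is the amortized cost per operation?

Each element is pushed to A once, popped once, pushed to B once, and popped once: 4 unit operations over its lifetime. Over 4899 operations the total work is O(4899). Amortized O(1) per enqueue/dequeue.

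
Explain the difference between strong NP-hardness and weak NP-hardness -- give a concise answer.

A problem is strongly NP-hard if it remains NP-hard even when all numbers in the input are bounded by a polynomial in the input length. A weakly NP-hard problem admits a pseudopolynomial algorithm. Subset Sum is weakly NP-hard (has O(nW) DP). 3-SAT is strongly NP-hard (no numeric parameters).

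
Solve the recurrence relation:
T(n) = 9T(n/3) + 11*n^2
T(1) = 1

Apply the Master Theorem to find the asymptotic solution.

a=9, b=3, f(n)=11*n^2. log_3(9) = 2. Case 2: T(n) = O(n^2 log n).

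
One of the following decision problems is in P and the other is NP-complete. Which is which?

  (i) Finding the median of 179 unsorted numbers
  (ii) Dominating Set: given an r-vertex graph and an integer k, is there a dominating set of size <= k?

(i) is P: linear-time selection (median-of-medians) runs in O(n).
(ii) is NP-complete: reduces from Set Cover (with k part of the input).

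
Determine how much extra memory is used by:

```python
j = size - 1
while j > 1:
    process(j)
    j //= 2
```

Space complexity: O(1).
Only a constant amount of auxiliary storage is used; nothing grows with n.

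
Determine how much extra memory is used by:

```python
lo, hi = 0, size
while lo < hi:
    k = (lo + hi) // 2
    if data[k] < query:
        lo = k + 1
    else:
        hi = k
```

Space complexity: O(1).
Only a constant amount of auxiliary storage is used; nothing grows with n.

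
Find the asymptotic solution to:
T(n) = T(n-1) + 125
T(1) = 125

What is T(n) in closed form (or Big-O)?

Unrolling: T(n) = T(n-1) + 125 = T(n-2) + 2*125 = ... = T(1) + (n-1)*125 = 125 + (n-1)*125 = 125n.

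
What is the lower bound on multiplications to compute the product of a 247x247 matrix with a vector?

A 247x247 matrix-vector product has 247 inner products of length 247. Output depends on all 247^2 = 61009 matrix entries. At least 61009 multiplications needed.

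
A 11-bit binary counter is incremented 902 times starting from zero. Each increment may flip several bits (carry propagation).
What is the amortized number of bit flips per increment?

Bit i flips on every 2^i-th increment, so over 902 increments bit i flips floor(902/2^i) times. Summing over i: total flips < 2 * 902. Amortized: < 2 = O(1) per increment.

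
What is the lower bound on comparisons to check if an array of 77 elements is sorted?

To verify 77 elements are sorted, we must compare each consecutive pair. Skipping any pair allows an adversary to swap them. Therefore 76 comparisons are necessary and sufficient.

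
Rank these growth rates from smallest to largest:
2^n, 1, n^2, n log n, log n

Ordered by growth rate: 1 < log n < n log n < n^2 < 2^n.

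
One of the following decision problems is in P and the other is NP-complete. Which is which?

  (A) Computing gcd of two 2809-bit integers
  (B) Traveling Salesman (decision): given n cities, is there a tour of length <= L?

(A) is P: the Euclidean algorithm runs in polynomial time in the bit-length.
(B) is NP-complete: reduces from Hamiltonian Cycle.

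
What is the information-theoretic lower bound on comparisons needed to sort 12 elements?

There are 12! = 479001600 possible orderings. Each comparison gives 1 bit. We need at least ceil(log_2(479001600)) = 29 comparisons.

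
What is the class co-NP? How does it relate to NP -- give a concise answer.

co-NP is the class of problems whose complement is in NP. A problem is in co-NP if 'no' instances have short proofs. NP and co-NP may or may not be equal. If NP != co-NP, then P != NP. Tautology (is a formula always true?) is in co-NP.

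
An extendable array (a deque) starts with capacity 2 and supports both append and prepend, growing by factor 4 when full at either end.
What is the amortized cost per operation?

Growth at either end copies all elements; capacities form a geometric sequence with ratio 4, so total copy cost over n operations is O(n) (two geometric series). Amortized O(1).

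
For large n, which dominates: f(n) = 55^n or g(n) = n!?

g(n) = n! grows faster: n!/55^n -> infinity by Stirling.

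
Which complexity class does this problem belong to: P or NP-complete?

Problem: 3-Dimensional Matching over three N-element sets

This problem is NP-complete: one of Karp's 21 NP-complete problems.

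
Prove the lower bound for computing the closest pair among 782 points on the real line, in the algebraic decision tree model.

Reduction from element distinctness: given 782 reals, the closest-pair distance is 0 iff two are equal. Element distinctness has an Omega(n log n) lower bound in the algebraic decision tree model (Ben-Or). Therefore closest pair on a line also requires Omega(n log n). Sorting then a linear scan achieves this.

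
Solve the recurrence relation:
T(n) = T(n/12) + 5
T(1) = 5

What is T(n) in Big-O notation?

Each step divides n by 12 and adds 5. After log_12(n) steps, T(n) = O(log n).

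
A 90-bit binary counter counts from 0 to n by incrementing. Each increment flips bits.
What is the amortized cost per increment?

Bit i flips every 2^i increments. Total flips over n increments: sum_{i=0}^{90} n/2^i < 2n. Amortized cost: 2n/n = O(1).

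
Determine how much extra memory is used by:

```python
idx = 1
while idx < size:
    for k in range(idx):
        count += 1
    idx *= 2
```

Space complexity: O(1).
Only a constant amount of auxiliary storage is used; nothing grows with n.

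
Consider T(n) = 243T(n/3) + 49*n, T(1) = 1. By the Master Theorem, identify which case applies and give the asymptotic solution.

a=243, b=3, f(n)=49*n.
log_3(243) = 5 > 1.
Since f(n) = O(n^1) is polynomially smaller than n^5, Case 1 applies.
T(n) = Theta(n^5).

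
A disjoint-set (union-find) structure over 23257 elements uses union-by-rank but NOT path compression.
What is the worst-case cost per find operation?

Union-by-rank alone keeps every tree's height <= log_2(23257) ~= 14.5. Each find traverses from a node to its root, costing O(height) = O(log n). Without path compression this bound is tight.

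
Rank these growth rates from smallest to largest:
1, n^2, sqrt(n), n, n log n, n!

Ordered by growth rate: 1 < sqrt(n) < n < n log n < n^2 < n!.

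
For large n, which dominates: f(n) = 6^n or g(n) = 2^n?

f(n) = 6^n grows faster: (6/2)^n -> infinity since 6/2 > 1.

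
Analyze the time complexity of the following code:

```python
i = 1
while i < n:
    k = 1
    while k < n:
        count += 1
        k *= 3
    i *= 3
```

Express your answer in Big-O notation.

Time complexity: O(log^2 n).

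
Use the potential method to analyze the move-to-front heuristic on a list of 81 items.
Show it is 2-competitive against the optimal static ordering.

Let Phi = number of inversions between the MTF list and the optimal static list (0 <= Phi <= C(81,2)). Accessing an element at MTF position k and optimal position j: the move-to-front destroys all k-1 inversions in front of it that are not in front in optimal (>= k-j of them) and creates at most j-1 new ones. Amortized cost <= k + (j-1) - (k-j) = 2j - 1 <= 2 * optimal cost.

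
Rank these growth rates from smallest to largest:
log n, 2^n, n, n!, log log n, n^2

Ordered by growth rate: log log n < log n < n < n^2 < 2^n < n!.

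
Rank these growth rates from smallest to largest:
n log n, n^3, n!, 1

Ordered by growth rate: 1 < n log n < n^3 < n!.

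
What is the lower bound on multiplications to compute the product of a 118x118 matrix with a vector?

A 118x118 matrix-vector product has 118 inner products of length 118. Output depends on all 118^2 = 13924 matrix entries. At least 13924 multiplications needed.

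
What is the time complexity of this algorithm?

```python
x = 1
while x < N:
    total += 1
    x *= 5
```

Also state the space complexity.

Time complexity: O(log n).
Space complexity: O(1).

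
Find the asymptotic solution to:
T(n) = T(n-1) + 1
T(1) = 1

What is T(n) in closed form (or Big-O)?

Unrolling: T(n) = T(n-1) + 1 = T(n-2) + 2*1 = ... = T(1) + (n-1)*1 = 1 + (n-1)*1 = n.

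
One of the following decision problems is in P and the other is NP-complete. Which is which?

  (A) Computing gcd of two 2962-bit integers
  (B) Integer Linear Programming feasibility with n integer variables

(A) is P: the Euclidean algorithm runs in polynomial time in the bit-length.
(B) is NP-complete: ILP feasibility is NP-complete (LP relaxation is in P).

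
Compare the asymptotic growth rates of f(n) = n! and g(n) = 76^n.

f(n) = n! grows faster: n!/76^n -> infinity by Stirling.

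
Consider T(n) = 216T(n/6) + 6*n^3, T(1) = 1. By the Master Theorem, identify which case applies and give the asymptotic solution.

a=216, b=6, f(n)=6*n^3.
log_6(216) = 3, so n^(log_b(a)) = n^3.
f(n) = Theta(n^3), so Case 2 applies.
T(n) = Theta(n^3 log n).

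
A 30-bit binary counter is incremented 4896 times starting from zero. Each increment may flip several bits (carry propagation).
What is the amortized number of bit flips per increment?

Bit i flips on every 2^i-th increment, so over 4896 increments bit i flips floor(4896/2^i) times. Summing over i: total flips < 2 * 4896. Amortized: < 2 = O(1) per increment.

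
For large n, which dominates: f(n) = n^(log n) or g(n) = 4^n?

g(n) = 4^n grows faster: take logs: log(n^(log n)) = (log n)^2, log(4^n) = n log 4; n dominates (log n)^2.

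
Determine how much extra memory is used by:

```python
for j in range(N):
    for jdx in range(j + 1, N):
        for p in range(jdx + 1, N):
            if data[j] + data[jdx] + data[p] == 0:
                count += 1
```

Space complexity: O(1).
Only a constant amount of auxiliary storage is used; nothing grows with n.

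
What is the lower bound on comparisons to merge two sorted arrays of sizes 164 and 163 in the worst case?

Adversary: with |164 - 163| <= 1 the inputs can be fully interleaved so that every adjacent pair in the merged output comes from different arrays. Then each of the 326 adjacent pairs must be directly compared, or the algorithm cannot determine their relative order. Standard merge meets this bound.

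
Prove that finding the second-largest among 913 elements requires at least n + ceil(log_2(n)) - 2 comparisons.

Lower bound (adversary): identifying the maximum requires 913-1 comparisons (each eliminates one candidate). Assign weight 1 to each element; on each comparison the adversary lets the heavier side win and gives it the loser's weight. The max ends with weight 913, but each comparison it wins at most doubles its weight, so the max must win >= ceil(log_2(913)) = 10 comparisons. The second-largest is one of those 10 direct losers to the max, and identifying which one is largest needs >= 10-1 further comparisons. Total >= 913-1 + 10-1 = 921.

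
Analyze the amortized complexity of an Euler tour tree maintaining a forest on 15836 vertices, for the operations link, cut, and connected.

An Euler tour tree stores each tree's Euler tour as a balanced BST keyed by tour position. On 15836 vertices: link concatenates two tours via O(1) splits/joins of size <= 2*15836 (O(log n)); cut splits the tour at the two occurrences of the edge (O(log n)); connected compares BST roots (O(log n) to find the root). All O(log n) amortized.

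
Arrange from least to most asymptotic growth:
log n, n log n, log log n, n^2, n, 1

Ordered by growth rate: 1 < log log n < log n < n < n log n < n^2.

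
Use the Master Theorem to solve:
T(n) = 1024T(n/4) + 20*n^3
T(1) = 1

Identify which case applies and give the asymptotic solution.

a=1024, b=4, f(n)=20*n^3.
log_4(1024) = 5 > 3.
Since f(n) = O(n^3) is polynomially smaller than n^5, Case 1 applies.
T(n) = Theta(n^5).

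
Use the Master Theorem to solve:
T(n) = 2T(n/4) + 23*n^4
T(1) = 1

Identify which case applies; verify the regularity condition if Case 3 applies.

a=2, b=4, f(n)=23*n^4.
log_4(2) = 0.5 < 4.
f(n) = Omega(n^(0.5+epsilon)) for some epsilon > 0, so Case 3 is the candidate.
Regularity: a*f(n/b) = 2*23*(n/4)^4 = (2/256)*23*n^4 <= c*f(n) with c = 2/256 < 1. Satisfied.
Case 3: T(n) = Theta(n^4).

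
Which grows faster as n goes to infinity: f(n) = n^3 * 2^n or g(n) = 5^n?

g(n) = 5^n grows faster: 5^n / (n^3 2^n) = (5/2)^n / n^3 -> infinity since 5/2 > 1.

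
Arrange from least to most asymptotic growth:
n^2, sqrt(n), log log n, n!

Ordered by growth rate: log log n < sqrt(n) < n^2 < n!.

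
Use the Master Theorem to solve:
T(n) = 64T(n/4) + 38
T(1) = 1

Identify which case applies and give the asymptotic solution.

a=64, b=4, f(n)=38.
log_4(64) = 3 > 0.
Since f(n) = O(n^0) is polynomially smaller than n^3, Case 1 applies.
T(n) = Theta(n^3).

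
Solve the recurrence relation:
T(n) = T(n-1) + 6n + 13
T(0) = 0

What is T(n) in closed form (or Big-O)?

Dominant term in sum is 6*sum(i, i=1..n) = 6*n*(n+1)/2 = O(n^2).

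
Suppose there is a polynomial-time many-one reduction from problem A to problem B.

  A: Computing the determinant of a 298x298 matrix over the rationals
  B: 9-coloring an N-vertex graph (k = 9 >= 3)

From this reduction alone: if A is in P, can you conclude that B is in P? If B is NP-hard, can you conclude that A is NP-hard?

A poly-time reduction A <=_p B transfers tractability DOWN (B easy => A easy) and hardness UP (A hard => B hard), not the reverse.
From A in P, the reduction alone does NOT give B in P: any problem in P trivially reduces to SAT, yet SAT is not known to be in P.
From B NP-hard, the reduction alone does NOT give A NP-hard: again, easy problems reduce to hard ones.
(Here in fact A is P and B is NP-complete.)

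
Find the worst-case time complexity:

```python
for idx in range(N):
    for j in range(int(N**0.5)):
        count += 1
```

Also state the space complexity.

Time complexity: O(n * sqrt(n)).
Space complexity: O(1).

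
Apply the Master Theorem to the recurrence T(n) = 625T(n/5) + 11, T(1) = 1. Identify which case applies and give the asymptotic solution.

a=625, b=5, f(n)=11.
log_5(625) = 4 > 0.
Since f(n) = O(n^0) is polynomially smaller than n^4, Case 1 applies.
T(n) = Theta(n^4).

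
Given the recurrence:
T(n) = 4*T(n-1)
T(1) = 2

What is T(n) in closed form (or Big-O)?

Each step multiplies by 4. T(n) = T(1)*4^(n-1) = 2*4^(n-1).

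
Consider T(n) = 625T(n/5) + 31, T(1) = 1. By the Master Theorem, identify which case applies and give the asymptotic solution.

a=625, b=5, f(n)=31.
log_5(625) = 4 > 0.
Since f(n) = O(n^0) is polynomially smaller than n^4, Case 1 applies.
T(n) = Theta(n^4).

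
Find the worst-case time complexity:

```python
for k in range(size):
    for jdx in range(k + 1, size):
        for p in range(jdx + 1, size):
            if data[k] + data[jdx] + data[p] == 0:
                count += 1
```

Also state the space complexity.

Time complexity: O(n^3).
Space complexity: O(1).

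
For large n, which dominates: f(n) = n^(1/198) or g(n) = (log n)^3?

f(n) = n^(1/198) grows faster: any positive power of n dominates any polylog.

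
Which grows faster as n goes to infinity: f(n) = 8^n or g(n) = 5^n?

f(n) = 8^n grows faster: (8/5)^n -> infinity since 8/5 > 1.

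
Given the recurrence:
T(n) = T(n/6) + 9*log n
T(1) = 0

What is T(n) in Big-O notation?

Each of the log_6(n) levels adds O(log n). T(n) = O(log^2 n).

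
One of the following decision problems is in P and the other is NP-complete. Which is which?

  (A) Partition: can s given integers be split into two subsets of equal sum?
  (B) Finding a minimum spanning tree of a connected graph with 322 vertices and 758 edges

(A) is NP-complete: Subset Sum reduces to it (one of Karp's 21 NP-complete problems).
(B) is P: Kruskal's / Prim's algorithms run in polynomial time.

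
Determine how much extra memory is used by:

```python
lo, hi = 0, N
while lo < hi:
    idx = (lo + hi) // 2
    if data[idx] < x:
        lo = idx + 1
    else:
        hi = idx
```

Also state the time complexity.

Space complexity: O(1).
Only a constant amount of auxiliary storage is used; nothing grows with n.
Time complexity: O(log n).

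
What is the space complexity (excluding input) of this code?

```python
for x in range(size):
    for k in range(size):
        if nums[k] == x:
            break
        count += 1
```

Space complexity: O(1).
Only a constant amount of auxiliary storage is used; nothing grows with n.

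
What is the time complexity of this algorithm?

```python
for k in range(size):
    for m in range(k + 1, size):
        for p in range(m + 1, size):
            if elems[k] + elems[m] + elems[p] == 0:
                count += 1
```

Time complexity: O(n^3).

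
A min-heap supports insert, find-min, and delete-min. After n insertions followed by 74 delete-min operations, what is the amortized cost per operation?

Insert takes O(log n) worst case. Delete-min takes O(log n). Over a sequence of n inserts and 74 delete-mins, total cost is O((n + 74) log n). Amortized per operation: O(log n).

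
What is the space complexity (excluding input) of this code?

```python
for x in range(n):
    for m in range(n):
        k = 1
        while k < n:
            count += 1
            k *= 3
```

Space complexity: O(1).
Only a constant amount of auxiliary storage is used; nothing grows with n.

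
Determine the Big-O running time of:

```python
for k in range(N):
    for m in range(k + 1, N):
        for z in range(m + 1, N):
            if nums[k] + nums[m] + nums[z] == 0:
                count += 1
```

Time complexity: O(n^3).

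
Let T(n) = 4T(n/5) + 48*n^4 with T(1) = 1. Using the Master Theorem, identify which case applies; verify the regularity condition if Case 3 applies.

a=4, b=5, f(n)=48*n^4.
log_5(4) = 0.8614 < 4.
f(n) = Omega(n^(0.8614+epsilon)) for some epsilon > 0, so Case 3 is the candidate.
Regularity: a*f(n/b) = 4*48*(n/5)^4 = (4/625)*48*n^4 <= c*f(n) with c = 4/625 < 1. Satisfied.
Case 3: T(n) = Theta(n^4).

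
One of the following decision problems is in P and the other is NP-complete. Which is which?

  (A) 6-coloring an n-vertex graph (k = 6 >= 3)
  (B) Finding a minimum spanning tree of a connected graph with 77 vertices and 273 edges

(A) is NP-complete: graph k-coloring for k>=3 is NP-complete by reduction from 3-SAT.
(B) is P: Kruskal's / Prim's algorithms run in polynomial time.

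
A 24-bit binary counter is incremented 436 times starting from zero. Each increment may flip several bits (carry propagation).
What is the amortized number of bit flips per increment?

Bit i flips on every 2^i-th increment, so over 436 increments bit i flips floor(436/2^i) times. Summing over i: total flips < 2 * 436. Amortized: < 2 = O(1) per increment.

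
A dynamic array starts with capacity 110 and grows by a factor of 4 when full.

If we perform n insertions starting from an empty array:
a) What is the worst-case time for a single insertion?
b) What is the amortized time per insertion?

(a) Worst-case single insertion: O(n) -- when the array is full at capacity c, the resize copies all c elements, and c can be Theta(n).
(b) Resizes happen at sizes 110, 440, 1760, ... Total copy cost for n insertions: 110 + 440 + ... = O(n) (geometric series with ratio 1/4). Amortized cost per insertion: O(n)/n = O(1).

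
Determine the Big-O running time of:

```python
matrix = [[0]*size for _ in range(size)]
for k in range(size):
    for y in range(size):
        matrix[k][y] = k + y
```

Time complexity: O(n^2).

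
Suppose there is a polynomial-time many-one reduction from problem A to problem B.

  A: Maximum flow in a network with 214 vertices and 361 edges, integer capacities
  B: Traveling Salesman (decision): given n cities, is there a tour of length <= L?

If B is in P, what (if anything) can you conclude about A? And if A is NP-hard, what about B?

A poly-time reduction A <=_p B means any A-instance can be transformed to a B-instance in poly time.
If B is in P: compose the reduction with B's poly-time algorithm to solve A in poly time, so A is in P.
If A is NP-hard: every NP problem reduces to A, which reduces to B; composing reductions, every NP problem reduces to B, so B is NP-hard.
(Here in fact A is P and B is NP-complete.)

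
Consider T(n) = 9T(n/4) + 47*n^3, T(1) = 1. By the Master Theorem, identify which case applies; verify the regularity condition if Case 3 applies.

a=9, b=4, f(n)=47*n^3.
log_4(9) = 1.585 < 3.
f(n) = Omega(n^(1.585+epsilon)) for some epsilon > 0, so Case 3 is the candidate.
Regularity: a*f(n/b) = 9*47*(n/4)^3 = (9/64)*47*n^3 <= c*f(n) with c = 9/64 < 1. Satisfied.
Case 3: T(n) = Theta(n^3).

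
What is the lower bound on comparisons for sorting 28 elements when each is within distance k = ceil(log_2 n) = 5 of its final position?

Partition the 28 positions into floor(n/k) blocks of k = 5 consecutive positions; any permutation within a block keeps every element within k of its final position, so there are at least (k!)^(n/k) distinguishable inputs. Lower bound: log_2((k!)^(n/k)) = (n/k) * log_2(k!) = Theta(n log k); with k = ceil(log_2 n), this is Omega(n log log n).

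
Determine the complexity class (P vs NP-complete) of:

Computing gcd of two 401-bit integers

This problem is in P: the Euclidean algorithm runs in polynomial time in the bit-length.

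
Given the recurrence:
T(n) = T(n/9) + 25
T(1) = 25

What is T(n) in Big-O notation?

Each step divides n by 9 and adds 25. After log_9(n) steps, T(n) = O(log n).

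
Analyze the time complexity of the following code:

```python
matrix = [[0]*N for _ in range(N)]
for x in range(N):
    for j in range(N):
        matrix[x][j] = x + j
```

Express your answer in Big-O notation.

Time complexity: O(n^2).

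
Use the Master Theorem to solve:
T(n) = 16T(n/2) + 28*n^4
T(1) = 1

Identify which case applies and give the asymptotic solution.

a=16, b=2, f(n)=28*n^4.
log_2(16) = 4, so n^(log_b(a)) = n^4.
f(n) = Theta(n^4), so Case 2 applies.
T(n) = Theta(n^4 log n).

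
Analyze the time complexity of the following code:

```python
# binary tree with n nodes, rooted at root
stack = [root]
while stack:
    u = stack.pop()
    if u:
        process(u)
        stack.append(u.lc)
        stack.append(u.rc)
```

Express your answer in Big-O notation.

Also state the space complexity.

Time complexity: O(n).
Space complexity: O(n).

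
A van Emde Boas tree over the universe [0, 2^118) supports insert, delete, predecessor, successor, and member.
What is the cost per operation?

vEB recursively partitions [0, 332306998946228968225951765070086144) into sqrt(u) clusters of size sqrt(u). Each operation recurses into either one cluster or the summary, never both: T(u) = T(sqrt(u)) + O(1) => T(u) = O(log log u) = O(log 118). This is worst-case, not just amortized.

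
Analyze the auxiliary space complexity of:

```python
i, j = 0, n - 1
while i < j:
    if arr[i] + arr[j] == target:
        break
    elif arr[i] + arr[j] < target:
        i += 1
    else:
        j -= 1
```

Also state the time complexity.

Space complexity: O(1).
Only a constant amount of auxiliary storage is used; nothing grows with n.
Time complexity: O(n).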